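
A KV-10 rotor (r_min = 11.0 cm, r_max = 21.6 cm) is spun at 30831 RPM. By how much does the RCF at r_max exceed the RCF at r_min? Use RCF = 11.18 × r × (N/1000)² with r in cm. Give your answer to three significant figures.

≈ 113000 x g

RCF_max = 11.18 × 21.6 × (30.831)² = 11.18 × 21.6 × 950.550561 ≈ 229,546.6 × g
RCF_min = 11.18 × 11 × (30.831)² = 11.18 × 11 × 950.550561 ≈ 116,898.7 × g
ΔRCF = 229,546.6 − 116,898.7 = 112,647.9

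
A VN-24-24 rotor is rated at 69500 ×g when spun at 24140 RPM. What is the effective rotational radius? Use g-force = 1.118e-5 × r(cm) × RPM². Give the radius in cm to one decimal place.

69500 = 1.118 × 10⁻⁵ × r × (24140)²
r = 69500 / (1.118 × 10⁻⁵ × 582,739,600) = 69500 / 6515.029 ≈ 10.668 cm

10.7 cm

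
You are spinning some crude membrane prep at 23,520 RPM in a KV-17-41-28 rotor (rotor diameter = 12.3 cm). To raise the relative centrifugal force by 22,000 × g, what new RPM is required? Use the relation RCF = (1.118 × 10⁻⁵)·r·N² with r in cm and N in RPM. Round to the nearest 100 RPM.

29500 RPM

r = 12.3 / 2 = 6.15 cm
Current RCF = 1.118 × 10⁻⁵ × 6.15 × (23520)² = 1.118 × 10⁻⁵ × 6.15 × 553,190,400 ≈ 38,035.7 × g
Target RCF = 38,035.7 + 22,000 = 60,035.7 × g
N² = 60,035.7 / (6.8757 × 10⁻⁵) = 873,157,642
N ≈ √873,157,642 ≈ 29,549.2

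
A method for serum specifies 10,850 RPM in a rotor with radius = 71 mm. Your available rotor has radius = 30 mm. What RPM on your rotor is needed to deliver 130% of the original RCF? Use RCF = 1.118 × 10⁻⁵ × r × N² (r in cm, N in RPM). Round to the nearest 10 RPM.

19030 RPM

Original rotor: r = 71 mm = 7.1 cm
RCF = 1.118 × 10⁻⁵ × r × N²
RCF_original = 1.118 × 10⁻⁵ × 7.1 × (10850)² = 1.118 × 10⁻⁵ × 7.1 × 117,722,500 ≈ 9,344.6 × g
Target RCF = 1.3 × 9,344.6 ≈ 12,148 × g
Your rotor: r = 30 mm = 3.0 cm
12,148 = 1.118 × 10⁻⁵ × 3 × N²
N² = 12,148 / (3.354 × 10⁻⁵) = 362,194,395
N ≈ √362,194,395 ≈ 19,031.4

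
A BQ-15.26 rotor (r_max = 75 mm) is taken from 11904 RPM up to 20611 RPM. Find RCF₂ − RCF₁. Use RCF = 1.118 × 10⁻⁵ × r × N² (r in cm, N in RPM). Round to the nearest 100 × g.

r = 75 mm = 7.5 cm
RCF₁ = 1.118 × 10⁻⁵ × 7.5 × (11904)² = 1.118 × 10⁻⁵ × 7.5 × 141,705,216 ≈ 11,882 × g
RCF₂ = 1.118 × 10⁻⁵ × 7.5 × (20611)² = 1.118 × 10⁻⁵ × 7.5 × 424,813,321 ≈ 35,620.6 × g
Increase = 35,620.6 − 11,882 = 23,738.6

≈ 23700 x g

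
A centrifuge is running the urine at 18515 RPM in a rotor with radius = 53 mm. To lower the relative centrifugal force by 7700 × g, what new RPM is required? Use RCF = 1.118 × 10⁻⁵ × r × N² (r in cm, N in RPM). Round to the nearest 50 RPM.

r = 53 mm = 5.3 cm
Current RCF = 1.118 × 10⁻⁵ × 5.3 × (18515)² = 1.118 × 10⁻⁵ × 5.3 × 342,805,225 ≈ 20,312.6 × g
Target RCF = 20,312.6 − 7,700 = 12,612.6 × g
N² = 12,612.6 / (5.9254 × 10⁻⁵) = 212,856,516
N ≈ √212,856,516 ≈ 14,589.6

14600 RPM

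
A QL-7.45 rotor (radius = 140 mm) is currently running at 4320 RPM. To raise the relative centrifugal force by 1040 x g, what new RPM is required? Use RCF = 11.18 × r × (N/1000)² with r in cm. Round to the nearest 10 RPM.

5030 RPM

r = 140 mm = 14.0 cm
Current RCF = 11.18 × 14 × (4.32)² = 11.18 × 14 × 18.6624 ≈ 2,921 × g
Target RCF = 2,921 + 1,040 = 3,961 × g
(N/1000)² = 3,961 / 156.52 = 25.30667
N = 1000 × √25.30667 ≈ 5,030.6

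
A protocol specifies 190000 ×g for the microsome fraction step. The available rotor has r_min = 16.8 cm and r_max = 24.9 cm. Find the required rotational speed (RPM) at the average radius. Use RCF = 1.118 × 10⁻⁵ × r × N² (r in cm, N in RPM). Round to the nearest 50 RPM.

r_avg = (16.8 + 24.9) / 2 = 20.85 cm
190,000 = 1.118 × 10⁻⁵ × 20.85 × N²
N² = 190,000 / (23.3103 × 10⁻⁵) = 815,090,325
N ≈ √815,090,325 ≈ 28,549.8

N ≈ 28550 RPM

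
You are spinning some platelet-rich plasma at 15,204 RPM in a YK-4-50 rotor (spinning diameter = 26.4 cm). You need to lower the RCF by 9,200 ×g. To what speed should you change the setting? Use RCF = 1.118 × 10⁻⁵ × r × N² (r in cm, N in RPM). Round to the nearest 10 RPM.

N₂ ≈ 12990 RPM

r = 26.4 / 2 = 13.2 cm
Current RCF = 1.118 × 10⁻⁵ × 13.2 × (15204)² = 1.118 × 10⁻⁵ × 13.2 × 231,161,616 ≈ 34,113.9 × g
Target RCF = 34,113.9 − 9,200 = 24,913.9 × g
N² = 24,913.9 / (14.7576 × 10⁻⁵) = 168,820,811
N ≈ √168,820,811 ≈ 12,993.1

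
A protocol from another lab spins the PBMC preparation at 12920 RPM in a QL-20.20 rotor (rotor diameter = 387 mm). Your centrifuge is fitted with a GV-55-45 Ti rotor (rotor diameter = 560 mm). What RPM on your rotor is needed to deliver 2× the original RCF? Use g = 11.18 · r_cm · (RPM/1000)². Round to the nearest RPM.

Original rotor: r = 387 mm / 2 = 193.5 mm = 19.35 cm
RCF_original = 11.18 × 19.35 × (12.92)² = 11.18 × 19.35 × 166.9264 ≈ 36,111.7 × g
Target RCF = 2 × 36,111.7 ≈ 72,223.4 × g
Your rotor: r = 560 mm / 2 = 280 mm = 28 cm
72,223.4 = 11.18 × 28 × (N/1000)²
(N/1000)² = 72,223.4 / 313.04 = 230.7162
N = 1000 × √230.7162 ≈ 15,189.3

≈ 15189 RPM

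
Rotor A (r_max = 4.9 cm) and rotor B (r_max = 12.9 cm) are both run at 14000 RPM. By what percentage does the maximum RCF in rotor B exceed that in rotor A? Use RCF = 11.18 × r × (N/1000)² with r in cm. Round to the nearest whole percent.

At equal RPM, RCF scales linearly with r: ratio = 12.9 / 4.9 = 2.6327.
So rotor B delivers 163.3% more g-force.

163%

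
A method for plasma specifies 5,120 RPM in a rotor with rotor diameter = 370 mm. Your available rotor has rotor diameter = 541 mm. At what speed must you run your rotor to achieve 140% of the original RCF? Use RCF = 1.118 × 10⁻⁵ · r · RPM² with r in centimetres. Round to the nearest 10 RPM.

Original rotor: r = 370 mm / 2 = 185 mm = 18.5 cm
RCF = 1.118 × 10⁻⁵ × r × N²
RCF_original = 1.118 × 10⁻⁵ × 18.5 × (5120)² = 1.118 × 10⁻⁵ × 18.5 × 26,214,400 ≈ 5,421.9 × g
Target RCF = 1.4 × 5,421.9 ≈ 7,590.7 × g
Your rotor: r = 541 mm / 2 = 270.5 mm = 27.05 cm
7,590.7 = 1.118 × 10⁻⁵ × 27.05 × N²
N² = 7,590.7 / (30.2419 × 10⁻⁵) = 25,099,944
N ≈ √25,099,944 ≈ 5,010.0

5010 RPM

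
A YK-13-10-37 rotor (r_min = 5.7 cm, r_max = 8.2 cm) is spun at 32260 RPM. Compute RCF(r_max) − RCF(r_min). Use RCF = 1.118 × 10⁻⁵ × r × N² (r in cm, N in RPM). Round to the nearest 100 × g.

≈ 29100 x g

ΔRCF = 1.118 × 10⁻⁵ × (r_max − r_min) × N² = 1.118 × 10⁻⁵ × 2.5 × 1,040,707,600 ≈ 29,087.8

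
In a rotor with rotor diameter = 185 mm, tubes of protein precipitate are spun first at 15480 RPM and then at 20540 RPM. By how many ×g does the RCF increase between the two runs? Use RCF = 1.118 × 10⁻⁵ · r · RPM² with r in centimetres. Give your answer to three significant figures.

≈ 18800 ×g

r = 185 mm / 2 = 92.5 mm = 9.25 cm
RCF₁ = 1.118 × 10⁻⁵ × 9.25 × (15480)² = 1.118 × 10⁻⁵ × 9.25 × 239,630,400 ≈ 24,781.4 × g
RCF₂ = 1.118 × 10⁻⁵ × 9.25 × (20540)² = 1.118 × 10⁻⁵ × 9.25 × 421,891,600 ≈ 43,629.9 × g
Increase = 43,629.9 − 24,781.4 = 18,848.5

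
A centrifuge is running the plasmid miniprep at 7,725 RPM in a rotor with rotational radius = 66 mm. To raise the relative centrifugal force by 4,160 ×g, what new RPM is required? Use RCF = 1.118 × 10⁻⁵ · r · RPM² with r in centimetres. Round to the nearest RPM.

r = 66 mm = 6.6 cm
Current RCF = 1.118 × 10⁻⁵ × 6.6 × (7725)² = 1.118 × 10⁻⁵ × 6.6 × 59,675,625 ≈ 4,403.3 × g
Target RCF = 4,403.3 + 4,160 = 8,563.3 × g
N² = 8,563.3 / (7.3788 × 10⁻⁵) = 116,052,746
N ≈ √116,052,746 ≈ 10,772.8

N₂ ≈ 10773 RPM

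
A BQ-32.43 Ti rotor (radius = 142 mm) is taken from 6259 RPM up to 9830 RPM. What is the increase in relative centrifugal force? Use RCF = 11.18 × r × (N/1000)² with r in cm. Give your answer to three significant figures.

r = 142 mm = 14.2 cm
RCF₁ = 11.18 × 14.2 × (6.259)² = 11.18 × 14.2 × 39.175081 ≈ 6,219.3 × g
RCF₂ = 11.18 × 14.2 × (9.83)² = 11.18 × 14.2 × 96.6289 ≈ 15,340.4 × g
Increase = 15,340.4 − 6,219.3 = 9,121.1

≈ 9120 g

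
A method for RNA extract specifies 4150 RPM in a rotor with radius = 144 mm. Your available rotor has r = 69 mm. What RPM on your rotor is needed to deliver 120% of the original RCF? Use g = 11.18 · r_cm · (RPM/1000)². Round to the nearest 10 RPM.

Original rotor: r = 144 mm = 14.4 cm
RCF_original = 11.18 × 14.4 × (4.15)² = 11.18 × 14.4 × 17.2225 ≈ 2,772.7 × g
Target RCF = 1.2 × 2,772.7 ≈ 3,327.2 × g
Your rotor: r = 69 mm = 6.9 cm
3,327.2 = 11.18 × 6.9 × (N/1000)²
(N/1000)² = 3,327.2 / 77.142 = 43.13085
N = 1000 × √43.13085 ≈ 6,567.4

≈ 6570 RPM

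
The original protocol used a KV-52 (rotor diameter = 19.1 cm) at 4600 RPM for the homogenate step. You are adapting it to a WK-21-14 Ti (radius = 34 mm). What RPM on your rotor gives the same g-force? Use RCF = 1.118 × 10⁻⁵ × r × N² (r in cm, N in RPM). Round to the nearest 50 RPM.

Original rotor: r = 19.1 / 2 = 9.55 cm
RCF_original = 1.118 × 10⁻⁵ × 9.55 × (4600)² = 1.118 × 10⁻⁵ × 9.55 × 21,160,000 ≈ 2,259.2 × g
Your rotor: r = 34 mm = 3.4 cm
2,259.2 = 1.118 × 10⁻⁵ × 3.4 × N²
N² = 2,259.2 / (3.8012 × 10⁻⁵) = 59,433,863
N ≈ √59,433,863 ≈ 7,709.3

≈ 7700 RPM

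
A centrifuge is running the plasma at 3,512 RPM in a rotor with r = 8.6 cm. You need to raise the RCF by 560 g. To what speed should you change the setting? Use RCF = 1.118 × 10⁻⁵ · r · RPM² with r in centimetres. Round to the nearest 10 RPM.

4260 RPM

Current RCF = 1.118 × 10⁻⁵ × 8.6 × (3512)² = 1.118 × 10⁻⁵ × 8.6 × 12,334,144 ≈ 1,185.9 × g
Target RCF = 1,185.9 + 560 = 1,745.9 × g
N² = 1,745.9 / (9.6148 × 10⁻⁵) = 18,158,464
N ≈ √18,158,464 ≈ 4,261.3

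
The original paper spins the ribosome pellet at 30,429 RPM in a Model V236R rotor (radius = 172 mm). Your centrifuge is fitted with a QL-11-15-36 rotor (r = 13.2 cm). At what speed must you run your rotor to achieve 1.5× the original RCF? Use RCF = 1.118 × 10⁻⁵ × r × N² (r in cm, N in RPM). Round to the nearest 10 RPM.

Original rotor: r = 172 mm = 17.2 cm
RCF_original = 1.118 × 10⁻⁵ × 17.2 × (30429)² = 1.118 × 10⁻⁵ × 17.2 × 925,924,041 ≈ 178,051.5 × g
Target RCF = 1.5 × 178,051.5 ≈ 267,077.2 × g
267,077.2 = 1.118 × 10⁻⁵ × 13.2 × N²
N² = 267,077.2 / (14.7576 × 10⁻⁵) = 1,809,760,395
N ≈ √1,809,760,395 ≈ 42,541.3

≈ 42540 RPM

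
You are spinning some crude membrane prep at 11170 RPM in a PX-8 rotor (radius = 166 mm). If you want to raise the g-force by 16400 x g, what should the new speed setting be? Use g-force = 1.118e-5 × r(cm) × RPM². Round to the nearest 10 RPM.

r = 166 mm = 16.6 cm
Current RCF = 1.118 × 10⁻⁵ × 16.6 × (11170)² = 1.118 × 10⁻⁵ × 16.6 × 124,768,900 ≈ 23,155.6 × g
Target RCF = 23,155.6 + 16,400 = 39,555.6 × g
N² = 39,555.6 / (18.5588 × 10⁻⁵) = 213,136,625
N ≈ √213,136,625 ≈ 14,599.2

≈ 14600 RPM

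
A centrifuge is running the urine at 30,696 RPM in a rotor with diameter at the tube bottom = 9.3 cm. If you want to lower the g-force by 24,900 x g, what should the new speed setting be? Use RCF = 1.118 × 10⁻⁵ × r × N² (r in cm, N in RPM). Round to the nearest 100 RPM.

≈ 21500 RPM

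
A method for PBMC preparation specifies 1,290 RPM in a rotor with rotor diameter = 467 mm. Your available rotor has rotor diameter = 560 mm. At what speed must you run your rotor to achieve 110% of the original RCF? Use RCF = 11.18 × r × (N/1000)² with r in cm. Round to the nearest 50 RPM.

Original rotor: r = 467 mm / 2 = 233.5 mm = 23.35 cm
RCF_original = 11.18 × 23.35 × (1.29)² = 11.18 × 23.35 × 1.6641 ≈ 434.4 × g
Target RCF = 1.1 × 434.4 ≈ 477.8 × g
Your rotor: r = 560 mm / 2 = 280 mm = 28 cm
477.8 = 11.18 × 28 × (N/1000)²
(N/1000)² = 477.8 / 313.04 = 1.526323
N = 1000 × √1.526323 ≈ 1,235.4

1250 RPM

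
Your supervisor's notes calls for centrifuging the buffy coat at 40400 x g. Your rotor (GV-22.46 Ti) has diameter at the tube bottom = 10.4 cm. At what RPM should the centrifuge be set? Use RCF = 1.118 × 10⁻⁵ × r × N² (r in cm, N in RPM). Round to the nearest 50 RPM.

≈ 26350 RPM

r = 10.4 / 2 = 5.2 cm
40,400 = 1.118 × 10⁻⁵ × 5.2 × N²
N² = 40,400 / (5.8136 × 10⁻⁵) = 694,922,251
N ≈ √694,922,251 ≈ 26,361.4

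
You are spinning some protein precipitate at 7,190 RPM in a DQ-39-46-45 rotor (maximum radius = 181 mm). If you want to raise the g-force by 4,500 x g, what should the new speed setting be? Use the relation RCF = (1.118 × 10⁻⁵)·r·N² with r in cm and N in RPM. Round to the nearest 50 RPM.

8600 RPM

r = 181 mm = 18.1 cm
Current RCF = 1.118 × 10⁻⁵ × 18.1 × (7190)² = 1.118 × 10⁻⁵ × 18.1 × 51,696,100 ≈ 10,461.1 × g
Target RCF = 10,461.1 + 4,500 = 14,961.1 × g
N² = 14,961.1 / (20.2358 × 10⁻⁵) = 73,933,820
N ≈ √73,933,820 ≈ 8,598.5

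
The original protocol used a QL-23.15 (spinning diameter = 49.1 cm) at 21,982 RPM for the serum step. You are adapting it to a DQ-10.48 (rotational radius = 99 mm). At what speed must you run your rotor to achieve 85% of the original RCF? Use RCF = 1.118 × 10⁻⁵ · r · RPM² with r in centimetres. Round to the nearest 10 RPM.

Original rotor: r = 49.1 / 2 = 24.55 cm
RCF_original = 1.118 × 10⁻⁵ × 24.55 × (21982)² = 1.118 × 10⁻⁵ × 24.55 × 483,208,324 ≈ 132,625.7 × g
Target RCF = 0.85 × 132,625.7 ≈ 112,731.8 × g
Your rotor: r = 99 mm = 9.9 cm
112,731.8 = 1.118 × 10⁻⁵ × 9.9 × N²
N² = 112,731.8 / (11.0682 × 10⁻⁵) = 1,018,519,723
N ≈ √1,018,519,723 ≈ 31,914.3

≈ 31910 RPM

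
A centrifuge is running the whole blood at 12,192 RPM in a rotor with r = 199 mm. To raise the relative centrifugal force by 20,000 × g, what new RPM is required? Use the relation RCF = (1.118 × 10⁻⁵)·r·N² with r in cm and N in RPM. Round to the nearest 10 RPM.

≈ 15440 RPM

r = 199 mm = 19.9 cm
Current RCF = 1.118 × 10⁻⁵ × 19.9 × (12192)² = 1.118 × 10⁻⁵ × 19.9 × 148,644,864 ≈ 33,070.8 × g
Target RCF = 33,070.8 + 20,000 = 53,070.8 × g
N² = 53,070.8 / (22.2482 × 10⁻⁵) = 238,539,747
N ≈ √238,539,747 ≈ 15,444.7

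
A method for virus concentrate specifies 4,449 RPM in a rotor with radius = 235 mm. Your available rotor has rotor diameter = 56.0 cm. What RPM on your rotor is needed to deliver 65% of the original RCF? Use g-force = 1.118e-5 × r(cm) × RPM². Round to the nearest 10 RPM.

≈ 3290 RPM

Original rotor: r = 235 mm = 23.5 cm
RCF_original = 1.118 × 10⁻⁵ × 23.5 × (4449)² = 1.118 × 10⁻⁵ × 23.5 × 19,793,601 ≈ 5,200.4 × g
Target RCF = 0.65 × 5,200.4 ≈ 3,380.3 × g
Your rotor: r = 56.0 / 2 = 28 cm
3,380.3 = 1.118 × 10⁻⁵ × 28 × N²
N² = 3,380.3 / (31.304 × 10⁻⁵) = 10,798,301
N ≈ √10,798,301 ≈ 3,286.1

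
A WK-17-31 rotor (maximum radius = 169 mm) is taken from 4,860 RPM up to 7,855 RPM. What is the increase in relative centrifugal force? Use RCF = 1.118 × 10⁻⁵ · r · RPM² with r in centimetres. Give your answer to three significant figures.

7200 g

r = 169 mm = 16.9 cm
RCF₁ = 1.118 × 10⁻⁵ × 16.9 × (4860)² = 1.118 × 10⁻⁵ × 16.9 × 23,619,600 ≈ 4,462.7 × g
RCF₂ = 1.118 × 10⁻⁵ × 16.9 × (7855)² = 1.118 × 10⁻⁵ × 16.9 × 61,701,025 ≈ 11,657.9 × g
Increase = 11,657.9 − 4,462.7 = 7,195.2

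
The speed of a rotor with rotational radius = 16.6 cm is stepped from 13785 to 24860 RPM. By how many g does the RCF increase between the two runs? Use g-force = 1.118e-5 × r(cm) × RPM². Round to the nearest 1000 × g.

RCF₁ = 1.118 × 10⁻⁵ × 16.6 × (13785)² = 1.118 × 10⁻⁵ × 16.6 × 190,026,225 ≈ 35,266.6 × g
RCF₂ = 1.118 × 10⁻⁵ × 16.6 × (24860)² = 1.118 × 10⁻⁵ × 16.6 × 618,019,600 ≈ 114,697 × g
Increase = 114,697 − 35,266.6 = 79,430.4

≈ 79000 g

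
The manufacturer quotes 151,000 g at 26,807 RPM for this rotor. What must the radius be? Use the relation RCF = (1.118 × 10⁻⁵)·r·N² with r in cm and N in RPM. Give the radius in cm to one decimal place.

151000 = 1.118 × 10⁻⁵ × r × (26807)²
r = 151000 / (1.118 × 10⁻⁵ × 718,615,249) = 151000 / 8034.118 ≈ 18.795 cm

≈ 18.8 cm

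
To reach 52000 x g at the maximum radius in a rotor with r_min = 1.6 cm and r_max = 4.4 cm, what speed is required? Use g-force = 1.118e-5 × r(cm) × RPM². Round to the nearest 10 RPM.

Use r_max = 4.4 cm.
RCF = 1.118 × 10⁻⁵ × r × N²
52,000 = 1.118 × 10⁻⁵ × 4.4 × N²
N² = 52,000 / (4.9192 × 10⁻⁵) = 1,057,082,452
N ≈ √1,057,082,452 ≈ 32,512.8

N ≈ 32510 RPM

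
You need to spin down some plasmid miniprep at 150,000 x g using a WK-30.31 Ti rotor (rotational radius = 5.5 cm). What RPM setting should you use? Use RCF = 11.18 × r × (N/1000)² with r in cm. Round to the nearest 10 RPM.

≈ 49390 RPM

RCF = 11.18 × r × (N/1000)²
150,000 = 11.18 × 5.5 × (N/1000)²
(N/1000)² = 150,000 / 61.49 = 2439.421
N = 1000 × √2439.421 ≈ 49,390.5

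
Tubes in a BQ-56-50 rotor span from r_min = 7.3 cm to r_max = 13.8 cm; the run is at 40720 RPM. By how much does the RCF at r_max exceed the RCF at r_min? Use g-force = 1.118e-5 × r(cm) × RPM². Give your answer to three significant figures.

≈ 120000 ×g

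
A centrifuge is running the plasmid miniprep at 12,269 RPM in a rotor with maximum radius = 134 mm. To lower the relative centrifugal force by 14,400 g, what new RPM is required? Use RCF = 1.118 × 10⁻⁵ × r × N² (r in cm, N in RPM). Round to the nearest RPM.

r = 134 mm = 13.4 cm
Current RCF = 1.118 × 10⁻⁵ × 13.4 × (12269)² = 1.118 × 10⁻⁵ × 13.4 × 150,528,361 ≈ 22,551 × g
Target RCF = 22,551 − 14,400 = 8,151 × g
N² = 8,151 / (14.9812 × 10⁻⁵) = 54,408,192
N ≈ √54,408,192 ≈ 7,376.2

7376 RPM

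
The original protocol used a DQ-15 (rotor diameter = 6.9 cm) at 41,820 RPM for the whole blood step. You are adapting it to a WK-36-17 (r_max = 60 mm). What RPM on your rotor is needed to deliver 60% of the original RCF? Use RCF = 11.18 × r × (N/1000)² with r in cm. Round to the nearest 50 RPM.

24550 RPM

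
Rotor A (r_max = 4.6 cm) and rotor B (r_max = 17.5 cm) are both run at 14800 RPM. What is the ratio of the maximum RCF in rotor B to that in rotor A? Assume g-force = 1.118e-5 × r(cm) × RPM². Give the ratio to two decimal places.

At fixed N, RCF ∝ r, so RCF_B/RCF_A = r_B/r_A = 17.5 / 4.6 = 3.8043.

3.80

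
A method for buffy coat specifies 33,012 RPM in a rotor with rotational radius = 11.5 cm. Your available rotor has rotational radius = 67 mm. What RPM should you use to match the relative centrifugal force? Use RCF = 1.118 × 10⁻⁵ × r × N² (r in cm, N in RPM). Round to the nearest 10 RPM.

≈ 43250 RPM

RCF = 1.118 × 10⁻⁵ × r × N²
RCF_original = 1.118 × 10⁻⁵ × 11.5 × (33012)² = 1.118 × 10⁻⁵ × 11.5 × 1,089,792,144 ≈ 140,114.6 × g
Your rotor: r = 67 mm = 6.7 cm
140,114.6 = 1.118 × 10⁻⁵ × 6.7 × N²
N² = 140,114.6 / (7.4906 × 10⁻⁵) = 1,870,539,076
N ≈ √1,870,539,076 ≈ 43,249.7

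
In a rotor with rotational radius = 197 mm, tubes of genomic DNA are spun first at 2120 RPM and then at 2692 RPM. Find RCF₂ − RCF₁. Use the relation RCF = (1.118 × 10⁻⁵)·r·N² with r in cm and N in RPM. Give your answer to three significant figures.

606 g

r = 197 mm = 19.7 cm
RCF₁ = 1.118 × 10⁻⁵ × 19.7 × (2120)² = 1.118 × 10⁻⁵ × 19.7 × 4,494,400 ≈ 989.9 × g
RCF₂ = 1.118 × 10⁻⁵ × 19.7 × (2692)² = 1.118 × 10⁻⁵ × 19.7 × 7,246,864 ≈ 1,596.1 × g
Increase = 1,596.1 − 989.9 = 606.2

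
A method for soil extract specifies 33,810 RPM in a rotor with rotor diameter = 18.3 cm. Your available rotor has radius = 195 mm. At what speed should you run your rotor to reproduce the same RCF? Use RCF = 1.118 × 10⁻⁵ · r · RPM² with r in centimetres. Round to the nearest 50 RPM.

≈ 23150 RPM

Original rotor: r = 18.3 / 2 = 9.15 cm
RCF_original = 1.118 × 10⁻⁵ × 9.15 × (33810)² = 1.118 × 10⁻⁵ × 9.15 × 1,143,116,100 ≈ 116,937.3 × g
Your rotor: r = 195 mm = 19.5 cm
116,937.3 = 1.118 × 10⁻⁵ × 19.5 × N²
N² = 116,937.3 / (21.801 × 10⁻⁵) = 536,385,028
N ≈ √536,385,028 ≈ 23,160.0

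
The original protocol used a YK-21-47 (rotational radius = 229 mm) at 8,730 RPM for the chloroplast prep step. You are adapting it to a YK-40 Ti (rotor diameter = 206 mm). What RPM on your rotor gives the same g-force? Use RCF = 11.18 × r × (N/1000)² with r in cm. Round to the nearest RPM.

Original rotor: r = 229 mm = 22.9 cm
RCF_original = 11.18 × 22.9 × (8.73)² = 11.18 × 22.9 × 76.2129 ≈ 19,512.2 × g
Your rotor: r = 206 mm / 2 = 103 mm = 10.3 cm
19,512.2 = 11.18 × 10.3 × (N/1000)²
(N/1000)² = 19,512.2 / 115.154 = 169.4444
N = 1000 × √169.4444 ≈ 13,017.1

13017 RPM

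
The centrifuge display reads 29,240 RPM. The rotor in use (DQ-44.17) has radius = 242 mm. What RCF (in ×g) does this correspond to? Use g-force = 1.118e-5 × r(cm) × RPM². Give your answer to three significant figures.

≈ 231000 ×g

r = 242 mm = 24.2 cm
RCF = 1.118 × 10⁻⁵ × r × N²
RCF = 1.118 × 10⁻⁵ × 24.2 × (29240)² = 1.118 × 10⁻⁵ × 24.2 × 854,977,600 ≈ 231,319.3 × g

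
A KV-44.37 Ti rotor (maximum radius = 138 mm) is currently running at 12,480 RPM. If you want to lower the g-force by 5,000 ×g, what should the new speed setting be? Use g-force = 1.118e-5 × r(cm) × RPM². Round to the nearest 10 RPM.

r = 138 mm = 13.8 cm
Current RCF = 1.118 × 10⁻⁵ × 13.8 × (12480)² = 1.118 × 10⁻⁵ × 13.8 × 155,750,400 ≈ 24,029.8 × g
Target RCF = 24,029.8 − 5,000 = 19,029.8 × g
N² = 19,029.8 / (15.4284 × 10⁻⁵) = 123,342,667
N ≈ √123,342,667 ≈ 11,106.0

N₂ ≈ 11110 RPM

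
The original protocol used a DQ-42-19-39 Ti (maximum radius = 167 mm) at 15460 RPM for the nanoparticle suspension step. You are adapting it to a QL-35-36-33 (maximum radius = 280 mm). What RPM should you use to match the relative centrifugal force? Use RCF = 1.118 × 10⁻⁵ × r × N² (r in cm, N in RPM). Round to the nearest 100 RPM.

11900 RPM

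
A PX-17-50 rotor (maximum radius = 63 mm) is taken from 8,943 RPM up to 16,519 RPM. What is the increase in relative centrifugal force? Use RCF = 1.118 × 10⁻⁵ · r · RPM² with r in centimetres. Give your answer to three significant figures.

13600 ×g

r = 63 mm = 6.3 cm
RCF₁ = 1.118 × 10⁻⁵ × 6.3 × (8943)² = 1.118 × 10⁻⁵ × 6.3 × 79,977,249 ≈ 5,633.1 × g
RCF₂ = 1.118 × 10⁻⁵ × 6.3 × (16519)² = 1.118 × 10⁻⁵ × 6.3 × 272,877,361 ≈ 19,219.8 × g
Increase = 19,219.8 − 5,633.1 = 13,586.7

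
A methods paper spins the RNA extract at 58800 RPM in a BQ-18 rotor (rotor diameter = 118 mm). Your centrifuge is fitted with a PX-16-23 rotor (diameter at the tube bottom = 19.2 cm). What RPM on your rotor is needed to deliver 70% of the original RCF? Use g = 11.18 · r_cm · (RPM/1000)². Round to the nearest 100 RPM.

38600 RPM

Original rotor: r = 118 mm / 2 = 59 mm = 5.9 cm
RCF = 11.18 × r × (N/1000)²
RCF_original = 11.18 × 5.9 × (58.8)² = 11.18 × 5.9 × 3,457.44 ≈ 228,059.7 × g
Target RCF = 0.7 × 228,059.7 ≈ 159,641.8 × g
Your rotor: r = 19.2 / 2 = 9.6 cm
159,641.8 = 11.18 × 9.6 × (N/1000)²
(N/1000)² = 159,641.8 / 107.328 = 1487.42
N = 1000 × √1487.42 ≈ 38,567.1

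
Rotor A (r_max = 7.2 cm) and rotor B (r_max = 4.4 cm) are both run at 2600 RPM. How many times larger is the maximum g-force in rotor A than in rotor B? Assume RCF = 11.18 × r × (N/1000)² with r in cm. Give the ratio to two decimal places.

At fixed N, RCF ∝ r, so RCF_A/RCF_B = r_A/r_B = 7.2 / 4.4 = 1.6364.

1.64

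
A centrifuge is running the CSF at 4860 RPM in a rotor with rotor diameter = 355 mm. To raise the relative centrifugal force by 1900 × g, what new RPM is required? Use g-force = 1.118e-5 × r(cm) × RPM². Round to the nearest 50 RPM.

r = 355 mm / 2 = 177.5 mm = 17.75 cm
Current RCF = 1.118 × 10⁻⁵ × 17.75 × (4860)² = 1.118 × 10⁻⁵ × 17.75 × 23,619,600 ≈ 4,687.2 × g
Target RCF = 4,687.2 + 1,900 = 6,587.2 × g
N² = 6,587.2 / (19.8445 × 10⁻⁵) = 33,194,084
N ≈ √33,194,084 ≈ 5,761.4

N₂ ≈ 5750 RPM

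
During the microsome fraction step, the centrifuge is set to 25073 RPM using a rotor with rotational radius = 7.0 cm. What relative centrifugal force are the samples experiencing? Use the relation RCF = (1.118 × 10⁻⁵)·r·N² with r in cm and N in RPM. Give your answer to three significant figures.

RCF = 1.118 × 10⁻⁵ × r × N²
RCF = 1.118 × 10⁻⁵ × 7 × (25073)² = 1.118 × 10⁻⁵ × 7 × 628,655,329 ≈ 49,198.6 × g

RCF ≈ 49200 g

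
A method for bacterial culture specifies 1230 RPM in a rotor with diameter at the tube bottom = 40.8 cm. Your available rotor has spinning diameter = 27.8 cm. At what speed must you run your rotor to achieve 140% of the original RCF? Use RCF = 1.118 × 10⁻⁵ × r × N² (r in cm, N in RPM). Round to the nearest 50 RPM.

1750 RPM

Original rotor: r = 40.8 / 2 = 20.4 cm
RCF_original = 1.118 × 10⁻⁵ × 20.4 × (1230)² = 1.118 × 10⁻⁵ × 20.4 × 1,512,900 ≈ 345.1 × g
Target RCF = 1.4 × 345.1 ≈ 483.1 × g
Your rotor: r = 27.8 / 2 = 13.9 cm
483.1 = 1.118 × 10⁻⁵ × 13.9 × N²
N² = 483.1 / (15.5402 × 10⁻⁵) = 3,108,712
N ≈ √3,108,712 ≈ 1,763.2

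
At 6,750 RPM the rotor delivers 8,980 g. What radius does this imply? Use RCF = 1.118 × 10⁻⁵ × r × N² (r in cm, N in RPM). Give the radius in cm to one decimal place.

8980 = 1.118 × 10⁻⁵ × r × (6750)²
r = 8980 / (1.118 × 10⁻⁵ × 45,562,500) = 8980 / 509.3888 ≈ 17.629 cm

17.6 cm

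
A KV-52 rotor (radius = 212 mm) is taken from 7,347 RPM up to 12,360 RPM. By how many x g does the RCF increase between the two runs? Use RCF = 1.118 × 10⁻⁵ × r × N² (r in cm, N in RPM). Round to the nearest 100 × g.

r = 212 mm = 21.2 cm
RCF₁ = 1.118 × 10⁻⁵ × 21.2 × (7347)² = 1.118 × 10⁻⁵ × 21.2 × 53,978,409 ≈ 12,793.7 × g
RCF₂ = 1.118 × 10⁻⁵ × 21.2 × (12360)² = 1.118 × 10⁻⁵ × 21.2 × 152,769,600 ≈ 36,208.8 × g
Increase = 36,208.8 − 12,793.7 = 23,415.1

≈ 23400 x g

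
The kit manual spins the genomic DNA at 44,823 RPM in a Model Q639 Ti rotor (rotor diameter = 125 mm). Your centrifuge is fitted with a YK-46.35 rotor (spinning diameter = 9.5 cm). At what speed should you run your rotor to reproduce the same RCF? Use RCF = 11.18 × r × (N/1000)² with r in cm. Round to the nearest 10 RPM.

Original rotor: r = 125 mm / 2 = 62.5 mm = 6.25 cm
RCF_original = 11.18 × 6.25 × (44.823)² = 11.18 × 6.25 × 2,009.101329 ≈ 140,386 × g
Your rotor: r = 9.5 / 2 = 4.75 cm
140,386 = 11.18 × 4.75 × (N/1000)²
(N/1000)² = 140,386 / 53.105 = 2643.555
N = 1000 × √2643.555 ≈ 51,415.5

≈ 51420 RPM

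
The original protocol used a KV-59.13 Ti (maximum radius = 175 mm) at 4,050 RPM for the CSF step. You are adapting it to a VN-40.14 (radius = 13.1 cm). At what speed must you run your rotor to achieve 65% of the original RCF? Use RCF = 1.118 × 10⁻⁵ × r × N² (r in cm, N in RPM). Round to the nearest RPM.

Original rotor: r = 175 mm = 17.5 cm
RCF_original = 1.118 × 10⁻⁵ × 17.5 × (4050)² = 1.118 × 10⁻⁵ × 17.5 × 16,402,500 ≈ 3,209.1 × g
Target RCF = 0.65 × 3,209.1 ≈ 2,085.9 × g
2,085.9 = 1.118 × 10⁻⁵ × 13.1 × N²
N² = 2,085.9 / (14.6458 × 10⁻⁵) = 14,242,308
N ≈ √14,242,308 ≈ 3,773.9

≈ 3774 RPM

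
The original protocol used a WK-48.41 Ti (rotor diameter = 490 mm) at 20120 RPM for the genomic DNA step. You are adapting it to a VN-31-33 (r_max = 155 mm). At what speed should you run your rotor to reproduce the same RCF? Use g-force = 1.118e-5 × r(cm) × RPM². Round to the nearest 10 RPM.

25300 RPM

Original rotor: r = 490 mm / 2 = 245 mm = 24.5 cm
RCF = 1.118 × 10⁻⁵ × r × N²
RCF_original = 1.118 × 10⁻⁵ × 24.5 × (20120)² = 1.118 × 10⁻⁵ × 24.5 × 404,814,400 ≈ 110,882.7 × g
Your rotor: r = 155 mm = 15.5 cm
110,882.7 = 1.118 × 10⁻⁵ × 15.5 × N²
N² = 110,882.7 / (17.329 × 10⁻⁵) = 639,867,852
N ≈ √639,867,852 ≈ 25,295.6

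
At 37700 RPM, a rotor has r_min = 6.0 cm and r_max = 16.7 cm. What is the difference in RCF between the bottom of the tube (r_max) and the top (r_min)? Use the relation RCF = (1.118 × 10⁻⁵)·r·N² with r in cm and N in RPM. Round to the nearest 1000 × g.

RCF_max = 1.118 × 10⁻⁵ × 16.7 × (37700)² = 1.118 × 10⁻⁵ × 16.7 × 1,421,290,000 ≈ 265,363.4 × g
RCF_min = 1.118 × 10⁻⁵ × 6 × (37700)² = 1.118 × 10⁻⁵ × 6 × 1,421,290,000 ≈ 95,340.1 × g
ΔRCF = 265,363.4 − 95,340.1 = 170,023.3

170000 ×g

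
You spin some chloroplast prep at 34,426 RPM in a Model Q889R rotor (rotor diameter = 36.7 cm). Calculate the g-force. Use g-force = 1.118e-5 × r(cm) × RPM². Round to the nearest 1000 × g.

RCF ≈ 243000 ×g

r = 36.7 / 2 = 18.35 cm
RCF = 1.118 × 10⁻⁵ × r × N²
RCF = 1.118 × 10⁻⁵ × 18.35 × (34426)² = 1.118 × 10⁻⁵ × 18.35 × 1,185,149,476 ≈ 243,137 × g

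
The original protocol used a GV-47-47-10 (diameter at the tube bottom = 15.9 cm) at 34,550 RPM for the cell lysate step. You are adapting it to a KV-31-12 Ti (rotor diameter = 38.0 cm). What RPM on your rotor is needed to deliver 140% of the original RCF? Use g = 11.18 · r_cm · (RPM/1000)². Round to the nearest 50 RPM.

Original rotor: r = 15.9 / 2 = 7.95 cm
RCF_original = 11.18 × 7.95 × (34.55)² = 11.18 × 7.95 × 1,193.7025 ≈ 106,097.5 × g
Target RCF = 1.4 × 106,097.5 ≈ 148,536.5 × g
Your rotor: r = 38.0 / 2 = 19 cm
148,536.5 = 11.18 × 19 × (N/1000)²
(N/1000)² = 148,536.5 / 212.42 = 699.2585
N = 1000 × √699.2585 ≈ 26,443.5

≈ 26450 RPM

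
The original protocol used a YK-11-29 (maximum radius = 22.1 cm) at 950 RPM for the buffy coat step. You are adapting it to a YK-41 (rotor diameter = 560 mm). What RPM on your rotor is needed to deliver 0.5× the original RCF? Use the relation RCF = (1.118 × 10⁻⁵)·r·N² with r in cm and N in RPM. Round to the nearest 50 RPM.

RCF = 1.118 × 10⁻⁵ × r × N²
RCF_original = 1.118 × 10⁻⁵ × 22.1 × (950)² = 1.118 × 10⁻⁵ × 22.1 × 902,500 ≈ 223 × g
Target RCF = 0.5 × 223 ≈ 111.5 × g
Your rotor: r = 560 mm / 2 = 280 mm = 28 cm
111.5 = 1.118 × 10⁻⁵ × 28 × N²
N² = 111.5 / (31.304 × 10⁻⁵) = 356,185
N ≈ √356,185 ≈ 596.8

600 RPM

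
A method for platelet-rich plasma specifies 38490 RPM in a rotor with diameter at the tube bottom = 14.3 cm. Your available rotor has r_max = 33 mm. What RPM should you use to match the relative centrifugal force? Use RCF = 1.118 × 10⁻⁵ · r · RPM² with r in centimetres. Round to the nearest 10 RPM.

56660 RPM

Original rotor: r = 14.3 / 2 = 7.15 cm
RCF = 1.118 × 10⁻⁵ × r × N²
RCF_original = 1.118 × 10⁻⁵ × 7.15 × (38490)² = 1.118 × 10⁻⁵ × 7.15 × 1,481,480,100 ≈ 118,425.1 × g
Your rotor: r = 33 mm = 3.3 cm
118,425.1 = 1.118 × 10⁻⁵ × 3.3 × N²
N² = 118,425.1 / (3.6894 × 10⁻⁵) = 3,209,874,234
N ≈ √3,209,874,234 ≈ 56,655.8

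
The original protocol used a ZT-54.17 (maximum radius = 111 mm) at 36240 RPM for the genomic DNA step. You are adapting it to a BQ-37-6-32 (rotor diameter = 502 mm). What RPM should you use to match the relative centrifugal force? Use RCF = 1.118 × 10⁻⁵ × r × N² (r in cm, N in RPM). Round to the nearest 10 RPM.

Original rotor: r = 111 mm = 11.1 cm
RCF = 1.118 × 10⁻⁵ × r × N²
RCF_original = 1.118 × 10⁻⁵ × 11.1 × (36240)² = 1.118 × 10⁻⁵ × 11.1 × 1,313,337,600 ≈ 162,982.6 × g
Your rotor: r = 502 mm / 2 = 251 mm = 25.1 cm
162,982.6 = 1.118 × 10⁻⁵ × 25.1 × N²
N² = 162,982.6 / (28.0618 × 10⁻⁵) = 580,798,808
N ≈ √580,798,808 ≈ 24,099.8

24100 RPM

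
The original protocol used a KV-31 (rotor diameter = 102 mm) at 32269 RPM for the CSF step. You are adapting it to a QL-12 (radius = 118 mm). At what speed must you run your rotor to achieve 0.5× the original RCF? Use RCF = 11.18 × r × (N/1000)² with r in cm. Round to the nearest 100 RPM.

15000 RPM

Original rotor: r = 102 mm / 2 = 51 mm = 5.1 cm
RCF_original = 11.18 × 5.1 × (32.269)² = 11.18 × 5.1 × 1,041.288361 ≈ 59,372.2 × g
Target RCF = 0.5 × 59,372.2 ≈ 29,686.1 × g
Your rotor: r = 118 mm = 11.8 cm
29,686.1 = 11.18 × 11.8 × (N/1000)²
(N/1000)² = 29,686.1 / 131.924 = 225.0243
N = 1000 × √225.0243 ≈ 15,000.8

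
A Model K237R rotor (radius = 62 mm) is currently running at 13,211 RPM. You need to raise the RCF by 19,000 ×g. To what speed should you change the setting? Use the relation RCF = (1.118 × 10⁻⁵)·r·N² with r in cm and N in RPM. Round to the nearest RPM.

21181 RPM

r = 62 mm = 6.2 cm
Current RCF = 1.118 × 10⁻⁵ × 6.2 × (13211)² = 1.118 × 10⁻⁵ × 6.2 × 174,530,521 ≈ 12,097.8 × g
Target RCF = 12,097.8 + 19,000 = 31,097.8 × g
N² = 31,097.8 / (6.9316 × 10⁻⁵) = 448,638,121
N ≈ √448,638,121 ≈ 21,181.1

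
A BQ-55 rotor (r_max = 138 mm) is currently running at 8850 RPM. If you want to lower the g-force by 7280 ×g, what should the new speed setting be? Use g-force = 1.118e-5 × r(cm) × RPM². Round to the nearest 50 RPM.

≈ 5600 RPM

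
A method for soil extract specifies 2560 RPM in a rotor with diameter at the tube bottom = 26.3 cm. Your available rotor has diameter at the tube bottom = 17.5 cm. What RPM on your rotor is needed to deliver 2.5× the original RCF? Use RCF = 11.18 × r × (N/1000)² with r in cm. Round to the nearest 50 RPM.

Original rotor: r = 26.3 / 2 = 13.15 cm
RCF_original = 11.18 × 13.15 × (2.56)² = 11.18 × 13.15 × 6.5536 ≈ 963.5 × g
Target RCF = 2.5 × 963.5 ≈ 2,408.8 × g
Your rotor: r = 17.5 / 2 = 8.75 cm
2,408.8 = 11.18 × 8.75 × (N/1000)²
(N/1000)² = 2,408.8 / 97.825 = 24.62356
N = 1000 × √24.62356 ≈ 4,962.2

4950 RPM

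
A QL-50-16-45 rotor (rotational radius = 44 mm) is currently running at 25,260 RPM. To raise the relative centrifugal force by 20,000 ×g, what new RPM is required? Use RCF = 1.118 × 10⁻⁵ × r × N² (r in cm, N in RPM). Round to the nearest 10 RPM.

r = 44 mm = 4.4 cm
Current RCF = 1.118 × 10⁻⁵ × 4.4 × (25260)² = 1.118 × 10⁻⁵ × 4.4 × 638,067,600 ≈ 31,387.8 × g
Target RCF = 31,387.8 + 20,000 = 51,387.8 × g
N² = 51,387.8 / (4.9192 × 10⁻⁵) = 1,044,637,339
N ≈ √1,044,637,339 ≈ 32,320.8

N₂ ≈ 32320 RPM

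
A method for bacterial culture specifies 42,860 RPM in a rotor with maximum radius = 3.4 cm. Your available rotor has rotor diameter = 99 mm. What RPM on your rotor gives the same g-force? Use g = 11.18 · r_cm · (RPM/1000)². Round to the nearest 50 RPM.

RCF_original = 11.18 × 3.4 × (42.86)² = 11.18 × 3.4 × 1,836.9796 ≈ 69,827.3 × g
Your rotor: r = 99 mm / 2 = 49.5 mm = 4.95 cm
69,827.3 = 11.18 × 4.95 × (N/1000)²
(N/1000)² = 69,827.3 / 55.341 = 1261.764
N = 1000 × √1261.764 ≈ 35,521.3

≈ 35500 RPM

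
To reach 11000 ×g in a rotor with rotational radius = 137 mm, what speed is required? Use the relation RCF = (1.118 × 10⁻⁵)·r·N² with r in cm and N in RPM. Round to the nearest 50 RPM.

r = 137 mm = 13.7 cm
11,000 = 1.118 × 10⁻⁵ × 13.7 × N²
N² = 11,000 / (15.3166 × 10⁻⁵) = 71,817,505
N ≈ √71,817,505 ≈ 8,474.5

N ≈ 8450 RPM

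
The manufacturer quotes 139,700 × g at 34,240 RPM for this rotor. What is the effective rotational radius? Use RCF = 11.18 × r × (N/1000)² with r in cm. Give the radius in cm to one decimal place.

10.7 cm

139700 = 11.18 × r × (34.24)²
r = 139700 / (11.18 × 1172.3776) = 139700 / 13107.18 ≈ 10.658 cm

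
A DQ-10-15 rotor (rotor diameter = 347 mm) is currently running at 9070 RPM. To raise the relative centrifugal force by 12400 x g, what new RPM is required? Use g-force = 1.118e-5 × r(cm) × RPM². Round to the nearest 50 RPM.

N₂ ≈ 12100 RPM

r = 347 mm / 2 = 173.5 mm = 17.35 cm
Current RCF = 1.118 × 10⁻⁵ × 17.35 × (9070)² = 1.118 × 10⁻⁵ × 17.35 × 82,264,900 ≈ 15,957.2 × g
Target RCF = 15,957.2 + 12,400 = 28,357.2 × g
N² = 28,357.2 / (19.3973 × 10⁻⁵) = 146,191,480
N ≈ √146,191,480 ≈ 12,091.0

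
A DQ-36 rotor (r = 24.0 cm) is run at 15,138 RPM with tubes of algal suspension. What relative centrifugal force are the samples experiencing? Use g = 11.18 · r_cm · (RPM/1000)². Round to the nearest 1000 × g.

RCF = 11.18 × r × (N/1000)²
RCF = 11.18 × 24 × (15.138)² = 11.18 × 24 × 229.159044 ≈ 61,488 × g

61000 × g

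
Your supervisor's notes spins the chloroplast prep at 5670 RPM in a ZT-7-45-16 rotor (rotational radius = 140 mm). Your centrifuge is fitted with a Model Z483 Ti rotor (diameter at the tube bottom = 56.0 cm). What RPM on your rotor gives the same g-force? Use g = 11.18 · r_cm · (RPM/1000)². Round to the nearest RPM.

≈ 4009 RPM

Original rotor: r = 140 mm = 14.0 cm
RCF = 11.18 × r × (N/1000)²
RCF_original = 11.18 × 14 × (5.67)² = 11.18 × 14 × 32.1489 ≈ 5,031.9 × g
Your rotor: r = 56.0 / 2 = 28 cm
5,031.9 = 11.18 × 28 × (N/1000)²
(N/1000)² = 5,031.9 / 313.04 = 16.0743
N = 1000 × √16.0743 ≈ 4,009.3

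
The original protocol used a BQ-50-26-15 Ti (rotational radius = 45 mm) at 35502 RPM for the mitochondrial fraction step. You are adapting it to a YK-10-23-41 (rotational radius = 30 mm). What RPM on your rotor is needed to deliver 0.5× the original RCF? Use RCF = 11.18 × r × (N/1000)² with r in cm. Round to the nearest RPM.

≈ 30746 RPM

Original rotor: r = 45 mm = 4.5 cm
RCF_original = 11.18 × 4.5 × (35.502)² = 11.18 × 4.5 × 1,260.392004 ≈ 63,410.3 × g
Target RCF = 0.5 × 63,410.3 ≈ 31,705.2 × g
Your rotor: r = 30 mm = 3.0 cm
31,705.2 = 11.18 × 3 × (N/1000)²
(N/1000)² = 31,705.2 / 33.54 = 945.2952
N = 1000 × √945.2952 ≈ 30,745.7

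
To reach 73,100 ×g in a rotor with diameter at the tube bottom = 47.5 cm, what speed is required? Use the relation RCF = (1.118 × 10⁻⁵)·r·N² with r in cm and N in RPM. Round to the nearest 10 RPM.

r = 47.5 / 2 = 23.75 cm
73,100 = 1.118 × 10⁻⁵ × 23.75 × N²
N² = 73,100 / (26.5525 × 10⁻⁵) = 275,303,644
N ≈ √275,303,644 ≈ 16,592.3

16590 RPM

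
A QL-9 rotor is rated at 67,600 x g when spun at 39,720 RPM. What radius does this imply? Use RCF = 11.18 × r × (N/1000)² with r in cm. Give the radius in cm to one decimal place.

67600 = 11.18 × r × (39.72)²
r = 67600 / (11.18 × 1577.6784) = 67600 / 17638.44 ≈ 3.833 cm

3.8 cm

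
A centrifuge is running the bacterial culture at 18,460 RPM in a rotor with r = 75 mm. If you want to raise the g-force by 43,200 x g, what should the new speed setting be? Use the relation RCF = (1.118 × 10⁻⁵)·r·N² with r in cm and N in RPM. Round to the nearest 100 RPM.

r = 75 mm = 7.5 cm
Current RCF = 1.118 × 10⁻⁵ × 7.5 × (18460)² = 1.118 × 10⁻⁵ × 7.5 × 340,771,600 ≈ 28,573.7 × g
Target RCF = 28,573.7 + 43,200 = 71,773.7 × g
N² = 71,773.7 / (8.385 × 10⁻⁵) = 855,977,340
N ≈ √855,977,340 ≈ 29,257.1

≈ 29300 RPM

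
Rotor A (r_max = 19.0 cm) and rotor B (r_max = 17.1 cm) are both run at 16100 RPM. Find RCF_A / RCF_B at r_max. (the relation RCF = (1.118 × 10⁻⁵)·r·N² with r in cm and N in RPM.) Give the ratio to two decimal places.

1.11

At fixed N, RCF ∝ r, so RCF_A/RCF_B = r_A/r_B = 19.0 / 17.1 = 1.1111.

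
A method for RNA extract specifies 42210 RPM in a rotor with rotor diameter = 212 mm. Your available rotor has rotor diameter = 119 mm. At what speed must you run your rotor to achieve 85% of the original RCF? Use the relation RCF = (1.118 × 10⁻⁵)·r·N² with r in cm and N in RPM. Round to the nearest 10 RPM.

Original rotor: r = 212 mm / 2 = 106 mm = 10.6 cm
RCF = 1.118 × 10⁻⁵ × r × N²
RCF_original = 1.118 × 10⁻⁵ × 10.6 × (42210)² = 1.118 × 10⁻⁵ × 10.6 × 1,781,684,100 ≈ 211,143.8 × g
Target RCF = 0.85 × 211,143.8 ≈ 179,472.2 × g
Your rotor: r = 119 mm / 2 = 59.5 mm = 5.95 cm
179,472.2 = 1.118 × 10⁻⁵ × 5.95 × N²
N² = 179,472.2 / (6.6521 × 10⁻⁵) = 2,697,978,082
N ≈ √2,697,978,082 ≈ 51,942.1

≈ 51940 RPM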